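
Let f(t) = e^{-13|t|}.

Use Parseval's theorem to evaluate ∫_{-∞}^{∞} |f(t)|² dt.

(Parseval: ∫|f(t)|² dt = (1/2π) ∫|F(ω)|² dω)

∫|f(t)|² dt = \frac{1}{13}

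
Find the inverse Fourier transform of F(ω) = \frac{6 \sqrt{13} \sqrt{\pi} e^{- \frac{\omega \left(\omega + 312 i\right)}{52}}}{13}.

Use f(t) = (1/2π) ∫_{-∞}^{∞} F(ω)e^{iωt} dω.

f(t) = 6 e^{- 13 \left(t - 6\right)^{2}}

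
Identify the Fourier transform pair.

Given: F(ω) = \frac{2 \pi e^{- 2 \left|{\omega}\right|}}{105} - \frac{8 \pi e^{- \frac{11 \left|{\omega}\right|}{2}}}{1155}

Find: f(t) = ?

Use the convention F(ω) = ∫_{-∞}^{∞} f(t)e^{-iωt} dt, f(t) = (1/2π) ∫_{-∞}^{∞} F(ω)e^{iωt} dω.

f(t) = \frac{1}{\left(t^{2} + 4\right) \left(t^{2} + \frac{121}{4}\right)}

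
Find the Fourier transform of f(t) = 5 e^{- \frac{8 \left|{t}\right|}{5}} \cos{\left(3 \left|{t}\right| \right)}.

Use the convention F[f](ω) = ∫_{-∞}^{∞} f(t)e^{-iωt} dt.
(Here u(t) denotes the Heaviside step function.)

F(ω) = \frac{400 \left(25 \omega^{2} + 289\right)}{625 \omega^{4} - 8050 \omega^{2} + 83521}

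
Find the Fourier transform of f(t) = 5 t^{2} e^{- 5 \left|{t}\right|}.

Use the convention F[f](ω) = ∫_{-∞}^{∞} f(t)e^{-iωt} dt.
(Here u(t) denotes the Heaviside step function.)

F(ω) = \frac{100 \left(25 - 3 \omega^{2}\right)}{\left(\omega^{2} + 25\right)^{3}}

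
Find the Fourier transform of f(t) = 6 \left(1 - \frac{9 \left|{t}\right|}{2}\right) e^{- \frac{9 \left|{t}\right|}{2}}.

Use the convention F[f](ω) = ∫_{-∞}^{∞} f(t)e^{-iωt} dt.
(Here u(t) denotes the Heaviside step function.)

F(ω) = \frac{1728 \omega^{2}}{\left(4 \omega^{2} + 81\right)^{2}}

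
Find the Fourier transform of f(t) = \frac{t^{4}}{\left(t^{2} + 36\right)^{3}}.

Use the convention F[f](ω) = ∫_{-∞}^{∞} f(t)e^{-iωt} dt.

F(ω) = \frac{\pi \left(12 \omega^{2} - 10 \left|{\omega}\right| + 1\right) e^{- 6 \left|{\omega}\right|}}{16}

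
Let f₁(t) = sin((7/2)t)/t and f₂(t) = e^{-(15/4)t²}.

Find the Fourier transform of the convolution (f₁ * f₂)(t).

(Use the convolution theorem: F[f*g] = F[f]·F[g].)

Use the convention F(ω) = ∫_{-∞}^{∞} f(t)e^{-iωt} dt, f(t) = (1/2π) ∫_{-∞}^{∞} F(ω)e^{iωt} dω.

F[f₁*f₂](ω) = \begin{cases} \frac{2 \sqrt{15} \pi^{\frac{3}{2}} e^{- \frac{\omega^{2}}{15}}}{15} & \text{for}\: \omega > - \frac{7}{2} \wedge \omega < \frac{7}{2} \\0 & \text{otherwise} \end{cases}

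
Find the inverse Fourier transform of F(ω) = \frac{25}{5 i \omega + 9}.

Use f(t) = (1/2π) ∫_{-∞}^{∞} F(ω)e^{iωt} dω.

f(t) = 5 e^{- \frac{9 t}{5}} u\left(t\right)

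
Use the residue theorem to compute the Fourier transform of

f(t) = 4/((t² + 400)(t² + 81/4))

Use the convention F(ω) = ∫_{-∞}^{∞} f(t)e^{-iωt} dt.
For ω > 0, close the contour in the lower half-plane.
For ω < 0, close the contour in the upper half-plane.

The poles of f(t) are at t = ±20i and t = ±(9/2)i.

Let g(z) = f(z)e^{-iωz}; for large |z| the factor e^{-iωz} decays in the lower half-plane when ω > 0 and in the upper half-plane when ω < 0.

Case ω > 0 (lower half-plane, clockwise contour ⇒ F(ω) = -2πi·ΣRes):
  Res_{z = - 20 i} g(z) = - \frac{2 i e^{- 20 \omega}}{7595}
  Res_{z = - \frac{9 i}{2}} g(z) = \frac{16 i e^{- \frac{9 \omega}{2}}}{13671}
  F(ω) = -2πi·ΣRes = - \frac{4 \pi e^{- 20 \omega}}{7595} + \frac{32 \pi e^{- \frac{9 \omega}{2}}}{13671}

Case ω < 0 (upper half-plane, counterclockwise contour ⇒ F(ω) = +2πi·ΣRes):
  Res_{z = 20 i} g(z) = \frac{2 i e^{20 \omega}}{7595}
  Res_{z = \frac{9 i}{2}} g(z) = - \frac{16 i e^{\frac{9 \omega}{2}}}{13671}
  F(ω) = 2πi·ΣRes = \frac{4 \pi \left(40 e^{\frac{9 \omega}{2}} - 9 e^{20 \omega}\right)}{68355}

Both cases combine into a single formula in |ω|:

F(ω) = - \frac{4 \pi e^{- 20 \left|{\omega}\right|}}{7595} + \frac{32 \pi e^{- \frac{9 \left|{\omega}\right|}{2}}}{13671}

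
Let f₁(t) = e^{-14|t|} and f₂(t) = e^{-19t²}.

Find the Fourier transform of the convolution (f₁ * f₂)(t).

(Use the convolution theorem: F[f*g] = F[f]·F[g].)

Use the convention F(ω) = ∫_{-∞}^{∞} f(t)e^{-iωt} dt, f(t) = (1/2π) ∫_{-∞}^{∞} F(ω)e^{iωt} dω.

F[f₁*f₂](ω) = \frac{28 \sqrt{19} \sqrt{\pi} e^{- \frac{\omega^{2}}{76}}}{19 \left(\omega^{2} + 196\right)}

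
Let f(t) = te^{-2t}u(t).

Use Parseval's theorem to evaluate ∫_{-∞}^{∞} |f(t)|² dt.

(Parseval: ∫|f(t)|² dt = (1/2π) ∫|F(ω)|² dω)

∫|f(t)|² dt = \frac{1}{32}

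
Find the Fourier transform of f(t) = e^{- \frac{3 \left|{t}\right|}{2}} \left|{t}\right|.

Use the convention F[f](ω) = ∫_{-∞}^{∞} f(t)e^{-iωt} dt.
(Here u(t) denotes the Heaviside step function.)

F(ω) = \frac{8 \left(9 - 4 \omega^{2}\right)}{\left(4 \omega^{2} + 9\right)^{2}}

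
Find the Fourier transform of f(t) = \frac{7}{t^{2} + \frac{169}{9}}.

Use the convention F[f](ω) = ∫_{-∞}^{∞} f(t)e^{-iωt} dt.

F(ω) = \frac{21 \pi e^{- \frac{13 \left|{\omega}\right|}{3}}}{13}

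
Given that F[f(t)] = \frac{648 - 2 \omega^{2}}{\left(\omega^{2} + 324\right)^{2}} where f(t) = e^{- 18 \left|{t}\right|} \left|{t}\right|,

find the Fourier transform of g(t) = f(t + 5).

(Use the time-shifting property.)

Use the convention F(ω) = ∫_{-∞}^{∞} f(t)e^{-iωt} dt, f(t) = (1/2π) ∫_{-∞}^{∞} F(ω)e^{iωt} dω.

F[g](ω) = \frac{2 \left(324 - \omega^{2}\right) e^{5 i \omega}}{\left(\omega^{2} + 324\right)^{2}}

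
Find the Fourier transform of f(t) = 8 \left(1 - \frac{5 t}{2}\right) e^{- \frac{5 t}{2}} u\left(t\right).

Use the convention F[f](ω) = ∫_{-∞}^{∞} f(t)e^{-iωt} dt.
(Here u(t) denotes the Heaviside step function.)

F(ω) = \frac{32 i \omega}{- 4 \omega^{2} + 20 i \omega + 25}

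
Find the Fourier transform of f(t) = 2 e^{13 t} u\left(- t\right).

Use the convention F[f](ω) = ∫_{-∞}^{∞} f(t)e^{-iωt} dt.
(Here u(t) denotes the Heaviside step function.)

F(ω) = - \frac{2}{i \omega - 13}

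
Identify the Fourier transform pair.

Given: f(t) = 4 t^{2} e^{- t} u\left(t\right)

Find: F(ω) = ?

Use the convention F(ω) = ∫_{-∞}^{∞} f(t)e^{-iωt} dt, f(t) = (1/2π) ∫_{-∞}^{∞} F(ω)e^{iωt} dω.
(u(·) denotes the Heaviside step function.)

F(ω) = \frac{8}{\left(i \omega + 1\right)^{3}}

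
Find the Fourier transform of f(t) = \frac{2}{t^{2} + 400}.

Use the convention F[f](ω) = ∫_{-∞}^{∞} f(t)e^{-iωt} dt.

F(ω) = \frac{\pi e^{- 20 \left|{\omega}\right|}}{10}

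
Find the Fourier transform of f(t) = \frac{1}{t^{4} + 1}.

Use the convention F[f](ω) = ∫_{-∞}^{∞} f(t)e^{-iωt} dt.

F(ω) = \pi e^{- \frac{\sqrt{2} \left|{\omega}\right|}{2}} \sin{\left(\frac{\sqrt{2} \left|{\omega}\right|}{2} + \frac{\pi}{4} \right)}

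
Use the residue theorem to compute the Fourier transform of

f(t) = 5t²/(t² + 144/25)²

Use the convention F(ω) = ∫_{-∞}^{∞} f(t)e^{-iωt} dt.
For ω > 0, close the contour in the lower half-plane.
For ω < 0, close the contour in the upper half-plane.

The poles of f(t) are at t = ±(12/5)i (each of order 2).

Let g(z) = f(z)e^{-iωz}; for large |z| the factor e^{-iωz} decays in the lower half-plane when ω > 0 and in the upper half-plane when ω < 0.

Case ω > 0 (lower half-plane, clockwise contour ⇒ F(ω) = -2πi·ΣRes):
  Res_{z = - \frac{12 i}{5}} g(z) = \frac{5 i \left(5 - 12 \omega\right) e^{- \frac{12 \omega}{5}}}{48} (pole of order 2)
  F(ω) = -2πi·ΣRes = \frac{5 \pi \left(5 - 12 \omega\right) e^{- \frac{12 \omega}{5}}}{24}

Case ω < 0 (upper half-plane, counterclockwise contour ⇒ F(ω) = +2πi·ΣRes):
  Res_{z = \frac{12 i}{5}} g(z) = \frac{5 i \left(- 12 \omega - 5\right) e^{\frac{12 \omega}{5}}}{48} (pole of order 2)
  F(ω) = 2πi·ΣRes = \frac{5 \pi \left(12 \omega + 5\right) e^{\frac{12 \omega}{5}}}{24}

Both cases combine into a single formula in |ω|:

F(ω) = \frac{5 \pi \left(5 - 12 \left|{\omega}\right|\right) e^{- \frac{12 \left|{\omega}\right|}{5}}}{24}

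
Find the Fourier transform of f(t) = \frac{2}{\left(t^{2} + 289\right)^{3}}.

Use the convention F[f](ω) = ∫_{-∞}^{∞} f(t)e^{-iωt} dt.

F(ω) = \frac{\pi \left(289 \omega^{2} + 51 \left|{\omega}\right| + 3\right) e^{- 17 \left|{\omega}\right|}}{5679428}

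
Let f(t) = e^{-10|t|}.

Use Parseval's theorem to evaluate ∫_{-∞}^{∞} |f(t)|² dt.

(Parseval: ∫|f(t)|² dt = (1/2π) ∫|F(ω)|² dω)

∫|f(t)|² dt = \frac{1}{10}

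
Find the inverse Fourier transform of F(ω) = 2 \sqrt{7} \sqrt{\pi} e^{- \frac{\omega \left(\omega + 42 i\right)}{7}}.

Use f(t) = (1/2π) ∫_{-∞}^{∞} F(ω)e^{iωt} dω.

f(t) = 7 e^{- \frac{7 \left(t - 6\right)^{2}}{4}}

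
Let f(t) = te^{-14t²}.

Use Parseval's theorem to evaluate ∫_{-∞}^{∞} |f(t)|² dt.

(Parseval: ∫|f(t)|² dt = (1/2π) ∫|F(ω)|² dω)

∫|f(t)|² dt = \frac{\sqrt{7} \sqrt{\pi}}{784}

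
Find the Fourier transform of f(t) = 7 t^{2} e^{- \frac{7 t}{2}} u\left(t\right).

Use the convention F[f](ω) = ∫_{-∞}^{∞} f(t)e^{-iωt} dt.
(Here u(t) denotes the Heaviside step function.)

F(ω) = \frac{112}{\left(2 i \omega + 7\right)^{3}}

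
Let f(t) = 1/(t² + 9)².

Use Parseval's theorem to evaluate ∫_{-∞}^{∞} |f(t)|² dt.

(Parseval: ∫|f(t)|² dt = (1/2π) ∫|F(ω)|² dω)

∫|f(t)|² dt = \frac{5 \pi}{34992}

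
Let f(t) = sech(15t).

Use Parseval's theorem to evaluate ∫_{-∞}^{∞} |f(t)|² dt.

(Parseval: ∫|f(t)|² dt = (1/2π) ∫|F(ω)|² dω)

∫|f(t)|² dt = \frac{2}{15}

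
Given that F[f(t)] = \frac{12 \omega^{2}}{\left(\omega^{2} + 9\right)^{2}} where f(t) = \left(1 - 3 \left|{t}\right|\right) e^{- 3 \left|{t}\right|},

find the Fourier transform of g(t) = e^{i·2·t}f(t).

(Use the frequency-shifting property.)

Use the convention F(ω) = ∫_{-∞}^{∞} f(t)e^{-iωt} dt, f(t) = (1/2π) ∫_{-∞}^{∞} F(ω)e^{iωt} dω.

F[g](ω) = \frac{12 \left(\omega - 2\right)^{2}}{\left(\left(\omega - 2\right)^{2} + 9\right)^{2}}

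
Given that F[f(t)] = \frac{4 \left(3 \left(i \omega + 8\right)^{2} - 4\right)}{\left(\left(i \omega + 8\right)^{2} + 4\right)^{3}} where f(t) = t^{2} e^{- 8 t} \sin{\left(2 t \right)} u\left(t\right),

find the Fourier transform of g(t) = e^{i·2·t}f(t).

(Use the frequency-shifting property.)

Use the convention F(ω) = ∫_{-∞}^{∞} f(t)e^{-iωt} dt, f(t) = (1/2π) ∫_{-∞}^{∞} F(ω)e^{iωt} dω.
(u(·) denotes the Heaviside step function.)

F[g](ω) = \frac{4 \left(3 \left(i \left(\omega - 2\right) + 8\right)^{2} - 4\right)}{\left(\left(i \left(\omega - 2\right) + 8\right)^{2} + 4\right)^{3}}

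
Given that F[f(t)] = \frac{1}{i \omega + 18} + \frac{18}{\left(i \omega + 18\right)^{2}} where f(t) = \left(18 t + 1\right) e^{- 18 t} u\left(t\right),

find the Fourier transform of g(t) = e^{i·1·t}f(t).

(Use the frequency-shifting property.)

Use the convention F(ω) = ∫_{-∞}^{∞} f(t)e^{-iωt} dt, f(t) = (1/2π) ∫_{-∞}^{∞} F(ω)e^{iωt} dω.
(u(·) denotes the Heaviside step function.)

F[g](ω) = \frac{- i \omega - 36 + i}{\omega^{2} + \omega \left(-2 - 36 i\right) - 323 + 36 i}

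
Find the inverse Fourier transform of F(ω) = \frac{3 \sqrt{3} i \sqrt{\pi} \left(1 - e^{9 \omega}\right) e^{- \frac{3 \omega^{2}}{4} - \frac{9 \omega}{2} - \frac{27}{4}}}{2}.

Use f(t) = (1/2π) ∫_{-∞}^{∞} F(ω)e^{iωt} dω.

f(t) = 3 e^{- \frac{t^{2}}{3}} \sin{\left(3 t \right)}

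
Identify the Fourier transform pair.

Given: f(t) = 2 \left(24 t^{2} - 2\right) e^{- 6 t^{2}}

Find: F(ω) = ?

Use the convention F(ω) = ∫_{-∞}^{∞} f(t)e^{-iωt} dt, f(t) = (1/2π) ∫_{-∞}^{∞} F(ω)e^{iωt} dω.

F(ω) = - \frac{\sqrt{6} \sqrt{\pi} \omega^{2} e^{- \frac{\omega^{2}}{24}}}{18}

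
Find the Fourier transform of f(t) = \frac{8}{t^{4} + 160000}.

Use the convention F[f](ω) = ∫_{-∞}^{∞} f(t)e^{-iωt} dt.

F(ω) = \frac{\pi e^{- 10 \sqrt{2} \left|{\omega}\right|} \sin{\left(10 \sqrt{2} \left|{\omega}\right| + \frac{\pi}{4} \right)}}{1000}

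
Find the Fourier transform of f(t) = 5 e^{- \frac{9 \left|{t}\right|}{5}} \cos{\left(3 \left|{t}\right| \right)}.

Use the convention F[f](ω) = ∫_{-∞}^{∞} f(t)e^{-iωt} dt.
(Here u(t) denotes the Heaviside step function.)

F(ω) = \frac{450 \left(25 \omega^{2} + 306\right)}{625 \omega^{4} - 7200 \omega^{2} + 93636}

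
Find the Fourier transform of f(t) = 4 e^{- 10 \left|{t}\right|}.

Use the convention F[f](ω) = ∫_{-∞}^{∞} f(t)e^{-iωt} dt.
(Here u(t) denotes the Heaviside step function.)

F(ω) = \frac{80}{\omega^{2} + 100}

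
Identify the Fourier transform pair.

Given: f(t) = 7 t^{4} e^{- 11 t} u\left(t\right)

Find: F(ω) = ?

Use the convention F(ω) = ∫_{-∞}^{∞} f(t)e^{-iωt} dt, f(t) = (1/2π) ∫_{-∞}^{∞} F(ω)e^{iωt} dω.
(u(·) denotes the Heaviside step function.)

F(ω) = \frac{168}{\left(i \omega + 11\right)^{5}}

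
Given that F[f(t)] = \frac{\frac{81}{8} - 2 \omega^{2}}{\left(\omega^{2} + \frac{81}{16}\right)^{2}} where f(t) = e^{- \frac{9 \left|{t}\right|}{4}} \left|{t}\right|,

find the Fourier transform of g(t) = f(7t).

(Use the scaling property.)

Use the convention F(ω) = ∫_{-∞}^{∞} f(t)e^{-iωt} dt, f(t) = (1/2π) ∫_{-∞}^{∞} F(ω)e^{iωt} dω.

F[g](ω) = \frac{224 \left(3969 - 16 \omega^{2}\right)}{\left(16 \omega^{2} + 3969\right)^{2}}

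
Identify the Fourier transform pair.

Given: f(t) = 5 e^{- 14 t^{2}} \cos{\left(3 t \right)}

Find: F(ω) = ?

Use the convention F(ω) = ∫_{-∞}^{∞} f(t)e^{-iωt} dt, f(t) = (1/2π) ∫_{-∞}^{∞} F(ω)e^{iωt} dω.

F(ω) = \frac{5 \sqrt{14} \sqrt{\pi} \left(e^{\frac{3 \omega}{14}} + 1\right) e^{- \frac{\omega^{2}}{56} - \frac{3 \omega}{28} - \frac{9}{56}}}{28}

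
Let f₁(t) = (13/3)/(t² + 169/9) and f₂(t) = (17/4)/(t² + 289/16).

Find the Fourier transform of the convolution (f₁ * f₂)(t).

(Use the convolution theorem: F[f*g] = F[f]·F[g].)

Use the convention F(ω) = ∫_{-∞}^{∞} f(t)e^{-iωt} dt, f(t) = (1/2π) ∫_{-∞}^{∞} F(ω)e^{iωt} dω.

F[f₁*f₂](ω) = \pi^{2} e^{- \frac{103 \left|{\omega}\right|}{12}}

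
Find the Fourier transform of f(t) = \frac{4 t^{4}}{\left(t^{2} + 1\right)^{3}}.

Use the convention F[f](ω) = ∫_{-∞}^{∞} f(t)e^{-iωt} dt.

F(ω) = \frac{\pi \left(\omega^{2} - 5 \left|{\omega}\right| + 3\right) e^{- \left|{\omega}\right|}}{2}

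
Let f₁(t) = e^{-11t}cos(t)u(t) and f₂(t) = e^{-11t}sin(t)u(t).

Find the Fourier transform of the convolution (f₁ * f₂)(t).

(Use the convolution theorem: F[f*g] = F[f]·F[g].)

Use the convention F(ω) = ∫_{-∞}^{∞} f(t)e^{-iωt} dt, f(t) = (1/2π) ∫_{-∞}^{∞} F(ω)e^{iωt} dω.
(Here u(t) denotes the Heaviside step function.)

F[f₁*f₂](ω) = \frac{i \omega + 11}{\left(\left(i \omega + 11\right)^{2} + 1\right)^{2}}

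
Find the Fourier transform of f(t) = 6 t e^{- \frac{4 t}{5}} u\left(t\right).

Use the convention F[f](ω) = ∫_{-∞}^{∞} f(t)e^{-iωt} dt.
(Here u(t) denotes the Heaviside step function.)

F(ω) = \frac{150}{\left(5 i \omega + 4\right)^{2}}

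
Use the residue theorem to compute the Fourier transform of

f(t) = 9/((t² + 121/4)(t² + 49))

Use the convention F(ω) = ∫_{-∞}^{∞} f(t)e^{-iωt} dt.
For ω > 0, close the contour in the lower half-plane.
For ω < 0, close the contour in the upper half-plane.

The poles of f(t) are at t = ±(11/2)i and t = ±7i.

Let g(z) = f(z)e^{-iωz}; for large |z| the factor e^{-iωz} decays in the lower half-plane when ω > 0 and in the upper half-plane when ω < 0.

Case ω > 0 (lower half-plane, clockwise contour ⇒ F(ω) = -2πi·ΣRes):
  Res_{z = - \frac{11 i}{2}} g(z) = \frac{12 i e^{- \frac{11 \omega}{2}}}{275}
  Res_{z = - 7 i} g(z) = - \frac{6 i e^{- 7 \omega}}{175}
  F(ω) = -2πi·ΣRes = - \frac{12 \pi e^{- 7 \omega}}{175} + \frac{24 \pi e^{- \frac{11 \omega}{2}}}{275}

Case ω < 0 (upper half-plane, counterclockwise contour ⇒ F(ω) = +2πi·ΣRes):
  Res_{z = \frac{11 i}{2}} g(z) = - \frac{12 i e^{\frac{11 \omega}{2}}}{275}
  Res_{z = 7 i} g(z) = \frac{6 i e^{7 \omega}}{175}
  F(ω) = 2πi·ΣRes = \frac{12 \pi \left(14 e^{\frac{11 \omega}{2}} - 11 e^{7 \omega}\right)}{1925}

Both cases combine into a single formula in |ω|:

F(ω) = - \frac{12 \pi e^{- 7 \left|{\omega}\right|}}{175} + \frac{24 \pi e^{- \frac{11 \left|{\omega}\right|}{2}}}{275}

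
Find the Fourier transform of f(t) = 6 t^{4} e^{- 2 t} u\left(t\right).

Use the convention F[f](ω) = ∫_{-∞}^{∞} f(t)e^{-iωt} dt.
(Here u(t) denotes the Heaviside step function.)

F(ω) = \frac{144}{\left(i \omega + 2\right)^{5}}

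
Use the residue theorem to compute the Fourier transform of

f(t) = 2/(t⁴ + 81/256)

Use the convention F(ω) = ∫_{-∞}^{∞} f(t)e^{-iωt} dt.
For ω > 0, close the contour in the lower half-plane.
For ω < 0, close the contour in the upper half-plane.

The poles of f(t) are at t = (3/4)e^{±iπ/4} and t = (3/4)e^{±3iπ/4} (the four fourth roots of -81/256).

Let g(z) = f(z)e^{-iωz}; for large |z| the factor e^{-iωz} decays in the lower half-plane when ω > 0 and in the upper half-plane when ω < 0.

Case ω > 0 (lower half-plane, clockwise contour ⇒ F(ω) = -2πi·ΣRes):
  Res_{z = - \frac{3 \sqrt{2}}{8} - \frac{3 \sqrt{2} i}{8}} g(z) = \frac{16 \sqrt{2} \left(1 + i\right) e^{\frac{3 \sqrt{2} \omega \left(-1 + i\right)}{8}}}{27}
  Res_{z = \frac{3 \sqrt{2}}{8} - \frac{3 \sqrt{2} i}{8}} g(z) = \frac{16 \sqrt{2} \left(-1 + i\right) e^{- \frac{3 \sqrt{2} \omega \left(1 + i\right)}{8}}}{27}
  F(ω) = -2πi·ΣRes = \frac{32 \sqrt{2} \pi \left(\left(1 - i\right) e^{\frac{3 \sqrt{2} i \omega}{4}} + 1 + i\right) e^{- \frac{3 \sqrt{2} \omega \left(1 + i\right)}{8}}}{27} = \frac{128 \pi e^{- \frac{3 \sqrt{2} \omega}{8}} \sin{\left(\frac{3 \sqrt{2} \omega}{8} + \frac{\pi}{4} \right)}}{27}

Case ω < 0 (upper half-plane, counterclockwise contour ⇒ F(ω) = +2πi·ΣRes):
  Res_{z = \frac{3 \sqrt{2}}{8} + \frac{3 \sqrt{2} i}{8}} g(z) = - \frac{16 \sqrt{2} \left(1 + i\right) e^{\frac{3 \sqrt{2} \omega \left(1 - i\right)}{8}}}{27}
  Res_{z = - \frac{3 \sqrt{2}}{8} + \frac{3 \sqrt{2} i}{8}} g(z) = \frac{16 \sqrt{2} \left(1 - i\right) e^{\frac{3 \sqrt{2} \omega \left(1 + i\right)}{8}}}{27}
  F(ω) = 2πi·ΣRes = - \frac{32 \sqrt{2} i \pi \left(\left(1 + i\right) e^{\frac{3 \sqrt{2} \omega \left(1 - i\right)}{8}} - \left(1 - i\right) e^{\frac{3 \sqrt{2} \omega \left(1 + i\right)}{8}}\right)}{27} = \frac{128 \pi e^{\frac{3 \sqrt{2} \omega}{8}} \cos{\left(\frac{3 \sqrt{2} \omega}{8} + \frac{\pi}{4} \right)}}{27}

Both cases combine into a single formula in |ω|:

F(ω) = \frac{128 \pi e^{- \frac{3 \sqrt{2} \left|{\omega}\right|}{8}} \sin{\left(\frac{3 \sqrt{2} \left|{\omega}\right|}{8} + \frac{\pi}{4} \right)}}{27}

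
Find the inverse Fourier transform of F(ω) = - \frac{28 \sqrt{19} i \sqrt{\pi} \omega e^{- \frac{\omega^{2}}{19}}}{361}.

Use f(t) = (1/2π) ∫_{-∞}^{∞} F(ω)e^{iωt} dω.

f(t) = 7 t e^{- \frac{19 t^{2}}{4}}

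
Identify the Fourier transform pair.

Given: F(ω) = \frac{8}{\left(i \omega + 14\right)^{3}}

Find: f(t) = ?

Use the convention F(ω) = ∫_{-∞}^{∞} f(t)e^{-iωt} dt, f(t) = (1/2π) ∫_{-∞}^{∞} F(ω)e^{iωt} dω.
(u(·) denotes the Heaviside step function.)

f(t) = 4 t^{2} e^{- 14 t} u\left(t\right)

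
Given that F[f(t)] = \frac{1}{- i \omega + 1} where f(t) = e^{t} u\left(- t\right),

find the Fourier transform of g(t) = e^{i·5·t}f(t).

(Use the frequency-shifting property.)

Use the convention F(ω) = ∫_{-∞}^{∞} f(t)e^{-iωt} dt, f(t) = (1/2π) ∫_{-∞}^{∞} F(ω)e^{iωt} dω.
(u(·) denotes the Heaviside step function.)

F[g](ω) = \frac{i}{\omega - 5 + i}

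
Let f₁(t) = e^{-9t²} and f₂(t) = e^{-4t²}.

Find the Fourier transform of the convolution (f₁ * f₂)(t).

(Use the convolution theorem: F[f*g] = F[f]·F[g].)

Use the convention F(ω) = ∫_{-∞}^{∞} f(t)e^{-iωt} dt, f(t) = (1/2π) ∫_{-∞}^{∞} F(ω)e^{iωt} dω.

F[f₁*f₂](ω) = \frac{\pi e^{- \frac{13 \omega^{2}}{144}}}{6}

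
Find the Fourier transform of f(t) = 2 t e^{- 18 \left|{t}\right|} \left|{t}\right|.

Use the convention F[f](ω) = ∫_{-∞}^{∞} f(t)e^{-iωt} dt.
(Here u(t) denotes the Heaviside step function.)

F(ω) = \frac{8 i \omega \left(\omega^{2} - 972\right)}{\left(\omega^{2} + 324\right)^{3}}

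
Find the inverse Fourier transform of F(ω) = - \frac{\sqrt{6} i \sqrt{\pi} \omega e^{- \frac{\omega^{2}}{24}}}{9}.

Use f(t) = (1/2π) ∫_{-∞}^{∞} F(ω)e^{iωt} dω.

f(t) = 8 t e^{- 6 t^{2}}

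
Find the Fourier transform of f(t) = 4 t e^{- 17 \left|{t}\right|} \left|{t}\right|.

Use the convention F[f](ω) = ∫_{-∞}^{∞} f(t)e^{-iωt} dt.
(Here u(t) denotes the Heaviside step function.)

F(ω) = \frac{16 i \omega \left(\omega^{2} - 867\right)}{\left(\omega^{2} + 289\right)^{3}}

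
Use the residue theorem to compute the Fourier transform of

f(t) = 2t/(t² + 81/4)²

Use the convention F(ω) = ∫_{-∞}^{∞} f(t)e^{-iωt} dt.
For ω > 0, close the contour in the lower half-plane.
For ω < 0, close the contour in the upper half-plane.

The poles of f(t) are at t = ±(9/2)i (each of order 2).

Let g(z) = f(z)e^{-iωz}; for large |z| the factor e^{-iωz} decays in the lower half-plane when ω > 0 and in the upper half-plane when ω < 0.

Case ω > 0 (lower half-plane, clockwise contour ⇒ F(ω) = -2πi·ΣRes):
  Res_{z = - \frac{9 i}{2}} g(z) = \frac{\omega e^{- \frac{9 \omega}{2}}}{9} (pole of order 2)
  F(ω) = -2πi·ΣRes = - \frac{2 i \pi \omega e^{- \frac{9 \omega}{2}}}{9}

Case ω < 0 (upper half-plane, counterclockwise contour ⇒ F(ω) = +2πi·ΣRes):
  Res_{z = \frac{9 i}{2}} g(z) = - \frac{\omega e^{\frac{9 \omega}{2}}}{9} (pole of order 2)
  F(ω) = 2πi·ΣRes = - \frac{2 i \pi \omega e^{\frac{9 \omega}{2}}}{9}

Both cases combine into a single formula in |ω|:

F(ω) = - \frac{2 i \pi \omega e^{- \frac{9 \left|{\omega}\right|}{2}}}{9}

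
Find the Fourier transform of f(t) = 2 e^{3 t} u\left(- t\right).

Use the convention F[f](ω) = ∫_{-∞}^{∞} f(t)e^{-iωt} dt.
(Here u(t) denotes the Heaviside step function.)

F(ω) = - \frac{2}{i \omega - 3}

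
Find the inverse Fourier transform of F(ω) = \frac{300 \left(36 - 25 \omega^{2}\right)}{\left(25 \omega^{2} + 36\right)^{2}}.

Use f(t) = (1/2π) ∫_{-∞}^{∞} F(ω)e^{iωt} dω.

f(t) = 6 e^{- \frac{6 \left|{t}\right|}{5}} \left|{t}\right|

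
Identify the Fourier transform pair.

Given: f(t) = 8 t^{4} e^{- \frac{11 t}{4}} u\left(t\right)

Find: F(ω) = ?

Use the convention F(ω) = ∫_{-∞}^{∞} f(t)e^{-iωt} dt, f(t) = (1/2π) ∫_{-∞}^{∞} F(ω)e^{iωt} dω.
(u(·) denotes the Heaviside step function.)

F(ω) = \frac{196608}{\left(4 i \omega + 11\right)^{5}}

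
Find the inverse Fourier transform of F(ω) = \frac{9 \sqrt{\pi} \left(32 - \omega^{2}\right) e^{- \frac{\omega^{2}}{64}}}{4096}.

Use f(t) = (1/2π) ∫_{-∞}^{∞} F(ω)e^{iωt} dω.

f(t) = 9 t^{2} e^{- 16 t^{2}}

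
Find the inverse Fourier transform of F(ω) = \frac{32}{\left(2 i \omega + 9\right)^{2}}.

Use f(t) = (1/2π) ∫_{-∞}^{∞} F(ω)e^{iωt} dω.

f(t) = 8 t e^{- \frac{9 t}{2}} u\left(t\right)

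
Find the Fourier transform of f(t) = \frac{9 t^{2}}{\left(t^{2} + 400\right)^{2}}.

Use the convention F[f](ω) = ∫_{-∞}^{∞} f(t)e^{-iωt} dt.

F(ω) = \frac{9 \pi \left(1 - 20 \left|{\omega}\right|\right) e^{- 20 \left|{\omega}\right|}}{40}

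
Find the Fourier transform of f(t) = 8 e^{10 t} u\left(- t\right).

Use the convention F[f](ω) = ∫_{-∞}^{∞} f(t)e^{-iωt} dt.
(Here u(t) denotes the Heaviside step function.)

F(ω) = - \frac{8}{i \omega - 10}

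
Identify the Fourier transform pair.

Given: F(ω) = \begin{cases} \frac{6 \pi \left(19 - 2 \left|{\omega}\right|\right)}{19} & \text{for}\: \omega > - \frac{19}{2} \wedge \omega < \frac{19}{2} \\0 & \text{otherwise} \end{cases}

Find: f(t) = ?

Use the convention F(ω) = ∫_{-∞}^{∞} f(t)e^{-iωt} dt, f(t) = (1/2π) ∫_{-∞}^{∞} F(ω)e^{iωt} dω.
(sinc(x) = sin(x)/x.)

f(t) = \frac{57 \operatorname{sinc}^{2}{\left(\frac{19 t}{4} \right)}}{2}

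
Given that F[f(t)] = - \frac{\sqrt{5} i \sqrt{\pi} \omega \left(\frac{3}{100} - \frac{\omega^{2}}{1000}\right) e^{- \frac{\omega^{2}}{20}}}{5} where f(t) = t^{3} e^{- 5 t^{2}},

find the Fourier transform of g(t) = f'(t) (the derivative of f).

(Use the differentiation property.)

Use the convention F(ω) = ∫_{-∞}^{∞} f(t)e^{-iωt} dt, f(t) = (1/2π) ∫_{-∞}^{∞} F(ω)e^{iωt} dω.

F[g](ω) = \frac{\sqrt{5} \sqrt{\pi} \omega^{2} \left(30 - \omega^{2}\right) e^{- \frac{\omega^{2}}{20}}}{5000}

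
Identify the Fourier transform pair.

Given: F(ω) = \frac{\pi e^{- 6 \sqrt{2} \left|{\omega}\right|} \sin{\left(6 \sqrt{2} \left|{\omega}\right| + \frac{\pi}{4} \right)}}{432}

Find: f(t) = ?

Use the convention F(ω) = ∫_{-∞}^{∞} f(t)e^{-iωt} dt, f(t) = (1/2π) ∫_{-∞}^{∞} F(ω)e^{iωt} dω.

f(t) = \frac{4}{t^{4} + 20736}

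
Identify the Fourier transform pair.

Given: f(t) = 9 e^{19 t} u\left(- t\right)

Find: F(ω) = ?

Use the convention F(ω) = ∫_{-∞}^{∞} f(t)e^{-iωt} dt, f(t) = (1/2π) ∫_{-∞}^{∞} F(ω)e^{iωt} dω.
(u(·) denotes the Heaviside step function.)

F(ω) = - \frac{9}{i \omega - 19}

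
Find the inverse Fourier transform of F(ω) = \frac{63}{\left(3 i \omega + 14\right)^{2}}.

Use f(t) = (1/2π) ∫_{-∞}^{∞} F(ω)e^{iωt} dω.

f(t) = 7 t e^{- \frac{14 t}{3}} u\left(t\right)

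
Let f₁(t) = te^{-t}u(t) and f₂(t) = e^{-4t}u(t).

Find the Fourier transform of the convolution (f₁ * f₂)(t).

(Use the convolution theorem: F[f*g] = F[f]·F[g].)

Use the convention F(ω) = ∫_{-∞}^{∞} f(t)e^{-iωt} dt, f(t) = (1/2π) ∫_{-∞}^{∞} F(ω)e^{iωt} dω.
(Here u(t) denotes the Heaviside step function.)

F[f₁*f₂](ω) = \frac{1}{\left(i \omega + 1\right)^{2} \left(i \omega + 4\right)}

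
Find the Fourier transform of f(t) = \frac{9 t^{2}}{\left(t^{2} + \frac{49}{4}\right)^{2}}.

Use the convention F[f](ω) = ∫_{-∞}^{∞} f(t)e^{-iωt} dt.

F(ω) = \frac{9 \pi \left(2 - 7 \left|{\omega}\right|\right) e^{- \frac{7 \left|{\omega}\right|}{2}}}{14}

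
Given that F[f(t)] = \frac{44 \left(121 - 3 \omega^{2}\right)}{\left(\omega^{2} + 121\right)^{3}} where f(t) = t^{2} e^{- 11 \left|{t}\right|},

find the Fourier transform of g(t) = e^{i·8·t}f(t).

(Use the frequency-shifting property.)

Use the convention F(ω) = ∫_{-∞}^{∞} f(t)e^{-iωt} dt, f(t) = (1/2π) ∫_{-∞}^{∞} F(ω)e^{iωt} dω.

F[g](ω) = \frac{44 \left(121 - 3 \left(\omega - 8\right)^{2}\right)}{\left(\left(\omega - 8\right)^{2} + 121\right)^{3}}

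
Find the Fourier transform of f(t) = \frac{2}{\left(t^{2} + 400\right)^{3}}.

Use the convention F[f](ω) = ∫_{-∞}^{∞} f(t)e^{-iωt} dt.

F(ω) = \frac{\pi \left(400 \omega^{2} + 60 \left|{\omega}\right| + 3\right) e^{- 20 \left|{\omega}\right|}}{12800000}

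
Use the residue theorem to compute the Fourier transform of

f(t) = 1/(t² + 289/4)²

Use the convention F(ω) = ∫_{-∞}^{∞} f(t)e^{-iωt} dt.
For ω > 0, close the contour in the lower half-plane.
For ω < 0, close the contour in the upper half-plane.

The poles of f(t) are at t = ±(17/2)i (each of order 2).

Let g(z) = f(z)e^{-iωz}; for large |z| the factor e^{-iωz} decays in the lower half-plane when ω > 0 and in the upper half-plane when ω < 0.

Case ω > 0 (lower half-plane, clockwise contour ⇒ F(ω) = -2πi·ΣRes):
  Res_{z = - \frac{17 i}{2}} g(z) = \frac{i \left(17 \omega + 2\right) e^{- \frac{17 \omega}{2}}}{4913} (pole of order 2)
  F(ω) = -2πi·ΣRes = \frac{2 \pi \left(17 \omega + 2\right) e^{- \frac{17 \omega}{2}}}{4913}

Case ω < 0 (upper half-plane, counterclockwise contour ⇒ F(ω) = +2πi·ΣRes):
  Res_{z = \frac{17 i}{2}} g(z) = \frac{i \left(17 \omega - 2\right) e^{\frac{17 \omega}{2}}}{4913} (pole of order 2)
  F(ω) = 2πi·ΣRes = \frac{2 \pi \left(2 - 17 \omega\right) e^{\frac{17 \omega}{2}}}{4913}

Both cases combine into a single formula in |ω|:

F(ω) = \frac{2 \pi \left(17 \left|{\omega}\right| + 2\right) e^{- \frac{17 \left|{\omega}\right|}{2}}}{4913}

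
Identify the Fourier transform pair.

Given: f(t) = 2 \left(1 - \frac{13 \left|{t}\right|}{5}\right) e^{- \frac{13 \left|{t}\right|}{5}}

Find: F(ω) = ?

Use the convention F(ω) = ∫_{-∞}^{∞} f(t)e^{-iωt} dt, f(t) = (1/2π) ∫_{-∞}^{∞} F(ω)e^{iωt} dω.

F(ω) = \frac{13000 \omega^{2}}{\left(25 \omega^{2} + 169\right)^{2}}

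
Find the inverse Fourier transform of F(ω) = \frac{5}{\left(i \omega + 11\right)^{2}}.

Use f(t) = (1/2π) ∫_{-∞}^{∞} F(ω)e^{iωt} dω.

f(t) = 5 t e^{- 11 t} u\left(t\right)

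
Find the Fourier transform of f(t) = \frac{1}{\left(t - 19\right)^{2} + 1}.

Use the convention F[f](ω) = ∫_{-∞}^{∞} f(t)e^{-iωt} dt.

F(ω) = \pi e^{- 19 i \omega - \left|{\omega}\right|}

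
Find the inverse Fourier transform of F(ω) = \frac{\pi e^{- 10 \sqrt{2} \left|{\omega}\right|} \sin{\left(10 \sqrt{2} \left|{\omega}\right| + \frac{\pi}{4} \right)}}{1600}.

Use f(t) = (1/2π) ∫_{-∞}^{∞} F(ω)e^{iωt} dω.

f(t) = \frac{5}{t^{4} + 160000}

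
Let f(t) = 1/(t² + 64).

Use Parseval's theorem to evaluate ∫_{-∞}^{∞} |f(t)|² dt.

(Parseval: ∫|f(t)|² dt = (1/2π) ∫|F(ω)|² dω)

∫|f(t)|² dt = \frac{\pi}{1024}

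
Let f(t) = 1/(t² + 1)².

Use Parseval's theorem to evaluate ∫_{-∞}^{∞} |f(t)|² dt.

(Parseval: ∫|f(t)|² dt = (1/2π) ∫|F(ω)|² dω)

∫|f(t)|² dt = \frac{5 \pi}{16}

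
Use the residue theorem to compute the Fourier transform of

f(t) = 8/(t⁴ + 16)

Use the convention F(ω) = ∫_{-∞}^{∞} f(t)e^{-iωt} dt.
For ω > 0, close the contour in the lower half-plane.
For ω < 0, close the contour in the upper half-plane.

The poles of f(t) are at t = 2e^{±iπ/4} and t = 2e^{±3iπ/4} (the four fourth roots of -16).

Let g(z) = f(z)e^{-iωz}; for large |z| the factor e^{-iωz} decays in the lower half-plane when ω > 0 and in the upper half-plane when ω < 0.

Case ω > 0 (lower half-plane, clockwise contour ⇒ F(ω) = -2πi·ΣRes):
  Res_{z = - \sqrt{2} - \sqrt{2} i} g(z) = \frac{\sqrt{2} i \left(1 - i\right) e^{\sqrt{2} \omega \left(-1 + i\right)}}{8}
  Res_{z = \sqrt{2} - \sqrt{2} i} g(z) = \frac{\sqrt{2} i \left(1 + i\right) e^{- \sqrt{2} \omega \left(1 + i\right)}}{8}
  F(ω) = -2πi·ΣRes = \frac{\sqrt{2} \pi \left(1 - i\right) \left(e^{2 \sqrt{2} i \omega} + i\right) e^{- \sqrt{2} \omega \left(1 + i\right)}}{4} = \pi e^{- \sqrt{2} \omega} \sin{\left(\sqrt{2} \omega + \frac{\pi}{4} \right)}

Case ω < 0 (upper half-plane, counterclockwise contour ⇒ F(ω) = +2πi·ΣRes):
  Res_{z = \sqrt{2} + \sqrt{2} i} g(z) = \frac{\sqrt{2} i \left(-1 + i\right) e^{\sqrt{2} \omega \left(1 - i\right)}}{8}
  Res_{z = - \sqrt{2} + \sqrt{2} i} g(z) = \frac{\sqrt{2} \left(1 - i\right) e^{\sqrt{2} \omega \left(1 + i\right)}}{8}
  F(ω) = 2πi·ΣRes = - \frac{\sqrt{2} i \pi \left(i \left(1 - i\right) e^{\sqrt{2} \omega \left(1 - i\right)} - \left(1 - i\right) e^{\sqrt{2} \omega \left(1 + i\right)}\right)}{4} = \pi e^{\sqrt{2} \omega} \cos{\left(\sqrt{2} \omega + \frac{\pi}{4} \right)}

Both cases combine into a single formula in |ω|:

F(ω) = \pi e^{- \sqrt{2} \left|{\omega}\right|} \sin{\left(\sqrt{2} \left|{\omega}\right| + \frac{\pi}{4} \right)}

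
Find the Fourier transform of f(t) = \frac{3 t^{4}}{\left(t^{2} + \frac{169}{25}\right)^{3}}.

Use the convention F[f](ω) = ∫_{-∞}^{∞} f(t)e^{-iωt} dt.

F(ω) = \frac{3 \pi \left(169 \omega^{2} - 325 \left|{\omega}\right| + 75\right) e^{- \frac{13 \left|{\omega}\right|}{5}}}{520}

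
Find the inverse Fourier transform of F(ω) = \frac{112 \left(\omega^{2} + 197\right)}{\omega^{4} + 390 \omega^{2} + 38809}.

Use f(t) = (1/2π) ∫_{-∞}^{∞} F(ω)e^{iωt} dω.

f(t) = 4 e^{- 14 \left|{t}\right|} \cos{\left(\left|{t}\right| \right)}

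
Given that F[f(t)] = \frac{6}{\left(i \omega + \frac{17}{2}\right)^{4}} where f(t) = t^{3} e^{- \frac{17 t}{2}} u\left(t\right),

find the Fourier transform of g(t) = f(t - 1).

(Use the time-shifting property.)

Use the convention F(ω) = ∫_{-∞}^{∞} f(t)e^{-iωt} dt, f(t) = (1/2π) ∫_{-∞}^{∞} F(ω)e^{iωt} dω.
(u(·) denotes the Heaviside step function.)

F[g](ω) = \frac{96 e^{- i \omega}}{\left(2 i \omega + 17\right)^{4}}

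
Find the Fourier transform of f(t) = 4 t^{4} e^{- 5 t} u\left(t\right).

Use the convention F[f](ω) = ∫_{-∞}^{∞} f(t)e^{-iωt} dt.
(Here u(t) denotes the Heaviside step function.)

F(ω) = \frac{96}{\left(i \omega + 5\right)^{5}}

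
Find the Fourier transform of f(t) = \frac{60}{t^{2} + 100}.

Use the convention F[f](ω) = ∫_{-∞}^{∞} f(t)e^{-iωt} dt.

F(ω) = 6 \pi e^{- 10 \left|{\omega}\right|}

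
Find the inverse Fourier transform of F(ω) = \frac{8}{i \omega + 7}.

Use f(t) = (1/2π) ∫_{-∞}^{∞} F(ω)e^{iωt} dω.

f(t) = 8 e^{- 7 t} u\left(t\right)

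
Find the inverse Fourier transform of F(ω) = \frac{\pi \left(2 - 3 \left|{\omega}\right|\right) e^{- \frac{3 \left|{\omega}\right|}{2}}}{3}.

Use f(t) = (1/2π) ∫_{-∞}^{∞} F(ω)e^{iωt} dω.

f(t) = \frac{2 t^{2}}{\left(t^{2} + \frac{9}{4}\right)^{2}}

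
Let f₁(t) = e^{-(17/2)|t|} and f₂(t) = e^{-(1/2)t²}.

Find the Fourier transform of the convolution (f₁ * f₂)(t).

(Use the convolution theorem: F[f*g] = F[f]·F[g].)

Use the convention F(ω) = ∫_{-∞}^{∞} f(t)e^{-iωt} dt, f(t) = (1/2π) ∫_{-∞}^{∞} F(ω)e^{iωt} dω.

F[f₁*f₂](ω) = \frac{68 \sqrt{2} \sqrt{\pi} e^{- \frac{\omega^{2}}{2}}}{4 \omega^{2} + 289}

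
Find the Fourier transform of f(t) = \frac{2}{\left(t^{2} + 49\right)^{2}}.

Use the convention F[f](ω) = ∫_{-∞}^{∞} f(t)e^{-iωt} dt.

F(ω) = \frac{\pi \left(7 \left|{\omega}\right| + 1\right) e^{- 7 \left|{\omega}\right|}}{343}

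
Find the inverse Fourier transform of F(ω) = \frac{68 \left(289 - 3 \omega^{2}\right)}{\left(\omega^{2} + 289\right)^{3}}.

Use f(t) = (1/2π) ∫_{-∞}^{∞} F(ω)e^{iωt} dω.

f(t) = t^{2} e^{- 17 \left|{t}\right|}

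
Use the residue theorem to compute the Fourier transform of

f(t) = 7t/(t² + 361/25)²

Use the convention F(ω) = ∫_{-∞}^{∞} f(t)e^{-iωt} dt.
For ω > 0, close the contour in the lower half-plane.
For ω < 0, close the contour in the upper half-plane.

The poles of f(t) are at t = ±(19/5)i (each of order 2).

Let g(z) = f(z)e^{-iωz}; for large |z| the factor e^{-iωz} decays in the lower half-plane when ω > 0 and in the upper half-plane when ω < 0.

Case ω > 0 (lower half-plane, clockwise contour ⇒ F(ω) = -2πi·ΣRes):
  Res_{z = - \frac{19 i}{5}} g(z) = \frac{35 \omega e^{- \frac{19 \omega}{5}}}{76} (pole of order 2)
  F(ω) = -2πi·ΣRes = - \frac{35 i \pi \omega e^{- \frac{19 \omega}{5}}}{38}

Case ω < 0 (upper half-plane, counterclockwise contour ⇒ F(ω) = +2πi·ΣRes):
  Res_{z = \frac{19 i}{5}} g(z) = - \frac{35 \omega e^{\frac{19 \omega}{5}}}{76} (pole of order 2)
  F(ω) = 2πi·ΣRes = - \frac{35 i \pi \omega e^{\frac{19 \omega}{5}}}{38}

Both cases combine into a single formula in |ω|:

F(ω) = - \frac{35 i \pi \omega e^{- \frac{19 \left|{\omega}\right|}{5}}}{38}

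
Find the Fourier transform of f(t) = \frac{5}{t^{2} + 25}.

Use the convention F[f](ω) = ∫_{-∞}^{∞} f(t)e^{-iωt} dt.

F(ω) = \pi e^{- 5 \left|{\omega}\right|}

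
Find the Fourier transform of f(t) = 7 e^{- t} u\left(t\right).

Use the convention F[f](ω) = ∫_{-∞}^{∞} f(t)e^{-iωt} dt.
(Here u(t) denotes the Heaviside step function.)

F(ω) = \frac{7}{i \omega + 1}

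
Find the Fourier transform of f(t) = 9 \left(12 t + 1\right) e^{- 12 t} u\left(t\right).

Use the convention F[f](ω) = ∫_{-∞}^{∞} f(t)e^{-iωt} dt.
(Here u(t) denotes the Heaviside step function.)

F(ω) = \frac{9 \left(- i \omega - 24\right)}{\omega^{2} - 24 i \omega - 144}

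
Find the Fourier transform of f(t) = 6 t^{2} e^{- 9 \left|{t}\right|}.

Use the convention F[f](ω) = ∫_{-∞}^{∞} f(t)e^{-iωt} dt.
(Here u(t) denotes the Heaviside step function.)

F(ω) = \frac{648 \left(27 - \omega^{2}\right)}{\left(\omega^{2} + 81\right)^{3}}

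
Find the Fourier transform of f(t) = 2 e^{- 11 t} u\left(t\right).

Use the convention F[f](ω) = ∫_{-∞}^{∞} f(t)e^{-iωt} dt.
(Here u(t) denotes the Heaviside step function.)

F(ω) = \frac{2}{i \omega + 11}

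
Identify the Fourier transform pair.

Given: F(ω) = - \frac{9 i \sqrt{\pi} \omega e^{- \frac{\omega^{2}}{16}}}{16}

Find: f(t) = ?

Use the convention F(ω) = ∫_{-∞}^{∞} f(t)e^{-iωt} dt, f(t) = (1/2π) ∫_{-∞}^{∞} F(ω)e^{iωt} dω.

f(t) = 9 t e^{- 4 t^{2}}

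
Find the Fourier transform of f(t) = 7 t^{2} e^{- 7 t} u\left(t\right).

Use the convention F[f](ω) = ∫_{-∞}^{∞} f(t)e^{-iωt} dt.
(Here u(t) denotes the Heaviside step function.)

F(ω) = \frac{14}{\left(i \omega + 7\right)^{3}}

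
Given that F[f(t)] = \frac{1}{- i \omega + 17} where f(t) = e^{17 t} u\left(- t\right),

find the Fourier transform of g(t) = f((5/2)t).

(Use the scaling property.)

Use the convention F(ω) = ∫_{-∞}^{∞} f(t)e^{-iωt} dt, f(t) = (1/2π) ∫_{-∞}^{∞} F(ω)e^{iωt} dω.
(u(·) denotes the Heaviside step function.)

F[g](ω) = - \frac{2}{2 i \omega - 85}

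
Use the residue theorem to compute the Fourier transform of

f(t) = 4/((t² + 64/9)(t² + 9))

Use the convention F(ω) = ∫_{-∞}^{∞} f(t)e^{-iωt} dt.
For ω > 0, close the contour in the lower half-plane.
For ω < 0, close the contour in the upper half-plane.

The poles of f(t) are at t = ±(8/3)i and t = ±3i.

Let g(z) = f(z)e^{-iωz}; for large |z| the factor e^{-iωz} decays in the lower half-plane when ω > 0 and in the upper half-plane when ω < 0.

Case ω > 0 (lower half-plane, clockwise contour ⇒ F(ω) = -2πi·ΣRes):
  Res_{z = - \frac{8 i}{3}} g(z) = \frac{27 i e^{- \frac{8 \omega}{3}}}{68}
  Res_{z = - 3 i} g(z) = - \frac{6 i e^{- 3 \omega}}{17}
  F(ω) = -2πi·ΣRes = - \frac{12 \pi e^{- 3 \omega}}{17} + \frac{27 \pi e^{- \frac{8 \omega}{3}}}{34}

Case ω < 0 (upper half-plane, counterclockwise contour ⇒ F(ω) = +2πi·ΣRes):
  Res_{z = \frac{8 i}{3}} g(z) = - \frac{27 i e^{\frac{8 \omega}{3}}}{68}
  Res_{z = 3 i} g(z) = \frac{6 i e^{3 \omega}}{17}
  F(ω) = 2πi·ΣRes = \frac{3 \pi \left(9 e^{\frac{8 \omega}{3}} - 8 e^{3 \omega}\right)}{34}

Both cases combine into a single formula in |ω|:

F(ω) = - \frac{12 \pi e^{- 3 \left|{\omega}\right|}}{17} + \frac{27 \pi e^{- \frac{8 \left|{\omega}\right|}{3}}}{34}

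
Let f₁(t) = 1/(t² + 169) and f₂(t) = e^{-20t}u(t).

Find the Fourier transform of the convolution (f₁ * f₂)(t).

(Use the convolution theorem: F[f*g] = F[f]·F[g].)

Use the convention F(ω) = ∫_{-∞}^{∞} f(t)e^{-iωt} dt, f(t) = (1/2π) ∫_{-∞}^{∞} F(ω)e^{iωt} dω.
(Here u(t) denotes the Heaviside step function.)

F[f₁*f₂](ω) = \frac{\pi e^{- 13 \left|{\omega}\right|}}{13 \left(i \omega + 20\right)}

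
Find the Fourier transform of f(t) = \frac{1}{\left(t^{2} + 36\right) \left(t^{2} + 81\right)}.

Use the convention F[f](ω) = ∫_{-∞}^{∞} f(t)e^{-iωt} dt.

F(ω) = \frac{\pi \left(3 e^{3 \left|{\omega}\right|} - 2\right) e^{- 9 \left|{\omega}\right|}}{810}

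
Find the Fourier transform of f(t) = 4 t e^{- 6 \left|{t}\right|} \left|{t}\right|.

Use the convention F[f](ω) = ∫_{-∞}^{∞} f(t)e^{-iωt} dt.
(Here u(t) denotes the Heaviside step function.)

F(ω) = \frac{16 i \omega \left(\omega^{2} - 108\right)}{\left(\omega^{2} + 36\right)^{3}}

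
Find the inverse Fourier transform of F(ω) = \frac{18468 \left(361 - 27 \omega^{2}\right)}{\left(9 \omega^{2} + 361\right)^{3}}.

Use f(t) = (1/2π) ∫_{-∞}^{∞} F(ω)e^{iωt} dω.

f(t) = 9 t^{2} e^{- \frac{19 \left|{t}\right|}{3}}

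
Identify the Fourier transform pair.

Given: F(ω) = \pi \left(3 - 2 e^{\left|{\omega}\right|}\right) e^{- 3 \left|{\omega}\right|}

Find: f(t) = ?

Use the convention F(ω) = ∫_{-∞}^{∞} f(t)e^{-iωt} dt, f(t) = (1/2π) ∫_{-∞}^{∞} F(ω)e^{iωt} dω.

f(t) = \frac{5 t^{2}}{\left(t^{2} + 4\right) \left(t^{2} + 9\right)}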